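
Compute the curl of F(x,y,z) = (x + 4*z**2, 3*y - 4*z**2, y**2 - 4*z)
(2*y + 8*z, 8*z, 0)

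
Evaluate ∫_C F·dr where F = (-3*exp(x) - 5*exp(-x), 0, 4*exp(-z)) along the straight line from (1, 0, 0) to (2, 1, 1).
-3*exp(2) - 9*exp(-1) + 5*exp(-2) + 4 + 3*E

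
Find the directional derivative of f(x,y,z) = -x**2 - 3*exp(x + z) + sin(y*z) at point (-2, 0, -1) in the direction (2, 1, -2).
7/3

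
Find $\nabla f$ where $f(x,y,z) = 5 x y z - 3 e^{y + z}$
(5*y*z, 5*x*z - 3*exp(y + z), 5*x*y - 3*exp(y + z))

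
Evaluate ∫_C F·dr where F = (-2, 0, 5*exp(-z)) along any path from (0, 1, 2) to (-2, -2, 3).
-5*exp(-3) + 5*exp(-2) + 4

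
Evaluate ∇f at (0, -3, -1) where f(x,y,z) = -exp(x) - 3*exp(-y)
(-1, 3*exp(3), 0)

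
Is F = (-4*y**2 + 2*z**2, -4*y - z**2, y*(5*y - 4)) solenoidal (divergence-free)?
No, ∇·F = -4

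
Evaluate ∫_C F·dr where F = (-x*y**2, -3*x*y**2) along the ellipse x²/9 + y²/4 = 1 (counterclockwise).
-18*pi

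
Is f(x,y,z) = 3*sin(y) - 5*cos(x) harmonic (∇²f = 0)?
No, ∇²f = -3*sin(y) + 5*cos(x)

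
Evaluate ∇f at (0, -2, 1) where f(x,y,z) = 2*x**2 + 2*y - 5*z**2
(0, 2, -10)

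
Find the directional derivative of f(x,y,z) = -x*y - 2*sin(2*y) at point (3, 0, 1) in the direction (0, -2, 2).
7*sqrt(2)/2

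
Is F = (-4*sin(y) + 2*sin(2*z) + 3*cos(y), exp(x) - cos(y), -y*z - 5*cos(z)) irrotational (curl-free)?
No, ∇×F = (-z, 4*cos(2*z), exp(x) + 3*sin(y) + 4*cos(y))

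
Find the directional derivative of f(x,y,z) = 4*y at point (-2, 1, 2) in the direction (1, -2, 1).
-4*sqrt(6)/3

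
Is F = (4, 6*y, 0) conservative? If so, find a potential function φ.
Yes, F is conservative. φ = 4*x + 3*y**2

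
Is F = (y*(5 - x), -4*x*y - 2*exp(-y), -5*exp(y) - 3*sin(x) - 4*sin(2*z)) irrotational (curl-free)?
No, ∇×F = (-5*exp(y), 3*cos(x), x - 4*y - 5)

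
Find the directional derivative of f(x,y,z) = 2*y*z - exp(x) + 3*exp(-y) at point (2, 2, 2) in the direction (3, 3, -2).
sqrt(22)*(-3*exp(4) - 9 + 4*exp(2))*exp(-2)/22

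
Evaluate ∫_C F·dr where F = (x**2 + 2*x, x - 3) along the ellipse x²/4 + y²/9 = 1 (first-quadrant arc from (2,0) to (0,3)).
-47/3 + 3*pi/2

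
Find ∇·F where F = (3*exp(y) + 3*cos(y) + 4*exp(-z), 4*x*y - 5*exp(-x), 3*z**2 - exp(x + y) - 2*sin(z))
4*x + 6*z - 2*cos(z)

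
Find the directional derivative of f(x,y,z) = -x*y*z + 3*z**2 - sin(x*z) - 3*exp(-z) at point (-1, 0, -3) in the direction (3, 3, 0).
3*sqrt(2)*(-1 + cos(3))/2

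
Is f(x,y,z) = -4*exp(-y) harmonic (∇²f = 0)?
No, ∇²f = -4*exp(-y)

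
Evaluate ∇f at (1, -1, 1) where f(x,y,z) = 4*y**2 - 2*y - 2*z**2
(0, -10, -4)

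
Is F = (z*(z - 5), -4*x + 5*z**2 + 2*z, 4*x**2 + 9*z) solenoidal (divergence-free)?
No, ∇·F = 9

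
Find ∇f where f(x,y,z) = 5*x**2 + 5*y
(10*x, 5, 0)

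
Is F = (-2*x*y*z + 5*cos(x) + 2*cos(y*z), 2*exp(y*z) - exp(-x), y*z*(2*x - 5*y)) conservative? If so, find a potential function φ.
No, ∇×F = (2*x*z - 10*y*z - 2*y*exp(y*z), -2*y*(x + z + sin(y*z)), (2*z*(x + sin(y*z))*exp(x) + 1)*exp(-x)) ≠ 0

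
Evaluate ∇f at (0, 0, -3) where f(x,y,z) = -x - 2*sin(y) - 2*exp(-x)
(1, -2, 0)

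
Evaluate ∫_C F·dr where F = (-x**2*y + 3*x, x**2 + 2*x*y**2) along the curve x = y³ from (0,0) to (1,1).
176/105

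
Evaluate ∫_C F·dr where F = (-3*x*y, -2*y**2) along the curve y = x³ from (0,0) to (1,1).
-19/15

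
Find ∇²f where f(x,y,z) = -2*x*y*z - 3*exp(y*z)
3*(-y**2 - z**2)*exp(y*z)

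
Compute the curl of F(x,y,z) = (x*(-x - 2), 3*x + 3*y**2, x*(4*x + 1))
(0, -8*x - 1, 3)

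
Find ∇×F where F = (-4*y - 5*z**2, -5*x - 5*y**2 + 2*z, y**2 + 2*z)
(2*y - 2, -10*z, -1)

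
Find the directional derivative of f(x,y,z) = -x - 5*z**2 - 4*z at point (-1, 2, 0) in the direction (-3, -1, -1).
7*sqrt(11)/11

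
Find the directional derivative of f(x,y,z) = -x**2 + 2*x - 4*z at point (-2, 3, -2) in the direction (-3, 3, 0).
-3*sqrt(2)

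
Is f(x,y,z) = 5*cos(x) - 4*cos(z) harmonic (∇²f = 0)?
No, ∇²f = -5*cos(x) + 4*cos(z)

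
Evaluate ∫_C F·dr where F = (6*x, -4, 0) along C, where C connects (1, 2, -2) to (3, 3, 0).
20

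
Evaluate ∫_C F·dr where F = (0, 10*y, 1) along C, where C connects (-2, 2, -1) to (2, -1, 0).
-14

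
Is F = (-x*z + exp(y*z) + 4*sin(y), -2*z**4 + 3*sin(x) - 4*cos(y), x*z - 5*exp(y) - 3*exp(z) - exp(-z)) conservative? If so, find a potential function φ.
No, ∇×F = (8*z**3 - 5*exp(y), -x + y*exp(y*z) - z, -z*exp(y*z) + 3*cos(x) - 4*cos(y)) ≠ 0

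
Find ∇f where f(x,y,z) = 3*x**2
(6*x, 0, 0)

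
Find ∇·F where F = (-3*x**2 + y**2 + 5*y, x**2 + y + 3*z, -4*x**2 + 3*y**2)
1 - 6*x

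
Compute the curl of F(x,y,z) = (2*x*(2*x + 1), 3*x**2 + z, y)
(0, 0, 6*x)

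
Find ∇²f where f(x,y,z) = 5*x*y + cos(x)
-cos(x)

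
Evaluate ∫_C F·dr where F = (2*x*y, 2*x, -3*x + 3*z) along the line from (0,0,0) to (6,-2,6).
-60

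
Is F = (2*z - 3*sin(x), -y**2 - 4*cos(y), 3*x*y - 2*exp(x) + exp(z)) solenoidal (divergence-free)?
No, ∇·F = -2*y + exp(z) + 4*sin(y) - 3*cos(x)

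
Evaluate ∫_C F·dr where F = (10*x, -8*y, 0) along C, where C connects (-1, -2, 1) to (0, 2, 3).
-5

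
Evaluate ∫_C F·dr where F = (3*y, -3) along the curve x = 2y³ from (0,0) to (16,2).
66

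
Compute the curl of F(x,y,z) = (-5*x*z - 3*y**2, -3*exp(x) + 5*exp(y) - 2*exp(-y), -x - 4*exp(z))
(0, 1 - 5*x, 6*y - 3*exp(x))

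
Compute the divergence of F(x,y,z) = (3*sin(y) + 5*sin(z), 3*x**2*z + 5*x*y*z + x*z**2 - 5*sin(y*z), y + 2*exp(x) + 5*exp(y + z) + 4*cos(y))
5*x*z - 5*z*cos(y*z) + 5*exp(y + z)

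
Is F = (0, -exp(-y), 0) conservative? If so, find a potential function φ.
Yes, F is conservative. φ = exp(-y)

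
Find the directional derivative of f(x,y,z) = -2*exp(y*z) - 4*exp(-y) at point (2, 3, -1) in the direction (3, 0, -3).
3*sqrt(2)*exp(-3)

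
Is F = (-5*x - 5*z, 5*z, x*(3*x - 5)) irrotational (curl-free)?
No, ∇×F = (-5, -6*x, 0)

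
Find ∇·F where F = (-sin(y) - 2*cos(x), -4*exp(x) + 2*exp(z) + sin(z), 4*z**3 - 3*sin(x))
12*z**2 + 2*sin(x)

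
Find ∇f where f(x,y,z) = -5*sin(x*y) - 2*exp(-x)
(-5*y*cos(x*y) + 2*exp(-x), -5*x*cos(x*y), 0)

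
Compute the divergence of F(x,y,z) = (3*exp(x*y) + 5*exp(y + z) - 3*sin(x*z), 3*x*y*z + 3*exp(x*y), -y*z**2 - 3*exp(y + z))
3*x*z + 3*x*exp(x*y) - 2*y*z + 3*y*exp(x*y) - 3*z*cos(x*z) - 3*exp(y + z)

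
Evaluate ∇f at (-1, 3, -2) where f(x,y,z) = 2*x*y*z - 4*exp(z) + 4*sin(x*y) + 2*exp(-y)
(-12 + 12*cos(3), -2*exp(-3) - 4*cos(3) + 4, -6 - 4*exp(-2))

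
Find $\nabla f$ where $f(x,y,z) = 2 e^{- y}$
(0, -2*exp(-y), 0)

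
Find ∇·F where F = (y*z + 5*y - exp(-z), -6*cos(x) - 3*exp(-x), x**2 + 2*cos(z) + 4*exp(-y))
-2*sin(z)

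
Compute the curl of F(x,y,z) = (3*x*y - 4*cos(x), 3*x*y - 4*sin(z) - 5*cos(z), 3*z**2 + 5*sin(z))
(-5*sin(z) + 4*cos(z), 0, -3*x + 3*y)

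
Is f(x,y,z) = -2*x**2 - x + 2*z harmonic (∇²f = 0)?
No, ∇²f = -4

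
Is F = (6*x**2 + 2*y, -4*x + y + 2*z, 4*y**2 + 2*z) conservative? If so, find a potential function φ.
No, ∇×F = (8*y - 2, 0, -6) ≠ 0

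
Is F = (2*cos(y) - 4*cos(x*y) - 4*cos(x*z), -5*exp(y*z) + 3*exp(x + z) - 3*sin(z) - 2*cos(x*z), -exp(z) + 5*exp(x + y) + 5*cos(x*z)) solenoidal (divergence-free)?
No, ∇·F = -5*x*sin(x*z) + 4*y*sin(x*y) - 5*z*exp(y*z) + 4*z*sin(x*z) - exp(z)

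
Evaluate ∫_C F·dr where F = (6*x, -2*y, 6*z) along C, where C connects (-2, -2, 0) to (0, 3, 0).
-17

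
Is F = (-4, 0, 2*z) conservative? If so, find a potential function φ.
Yes, F is conservative. φ = -4*x + z**2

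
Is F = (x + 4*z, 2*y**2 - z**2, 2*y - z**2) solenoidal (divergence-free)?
No, ∇·F = 4*y - 2*z + 1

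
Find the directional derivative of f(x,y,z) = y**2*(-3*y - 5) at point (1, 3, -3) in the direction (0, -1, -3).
111*sqrt(10)/10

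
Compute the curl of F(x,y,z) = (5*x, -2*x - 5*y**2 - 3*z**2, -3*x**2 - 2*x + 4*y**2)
(8*y + 6*z, 6*x + 2, -2)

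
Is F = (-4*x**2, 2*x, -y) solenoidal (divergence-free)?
No, ∇·F = -8*x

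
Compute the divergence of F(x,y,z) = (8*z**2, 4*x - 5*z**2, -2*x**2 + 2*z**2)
4*z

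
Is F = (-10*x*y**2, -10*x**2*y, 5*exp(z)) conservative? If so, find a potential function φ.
Yes, F is conservative. φ = -5*x**2*y**2 + 5*exp(z)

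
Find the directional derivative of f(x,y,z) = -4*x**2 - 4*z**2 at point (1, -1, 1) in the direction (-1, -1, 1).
0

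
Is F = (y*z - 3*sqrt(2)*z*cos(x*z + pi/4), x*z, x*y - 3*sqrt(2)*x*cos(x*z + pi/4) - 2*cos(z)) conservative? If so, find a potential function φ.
Yes, F is conservative. φ = x*y*z - 2*sin(z) - 3*sqrt(2)*sin(x*z + pi/4)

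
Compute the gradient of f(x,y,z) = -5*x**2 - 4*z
(-10*x, 0, -4)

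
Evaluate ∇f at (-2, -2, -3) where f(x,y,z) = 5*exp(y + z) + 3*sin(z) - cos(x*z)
(-3*sin(6), 5*exp(-5), 3*cos(3) + 5*exp(-5) - 2*sin(6))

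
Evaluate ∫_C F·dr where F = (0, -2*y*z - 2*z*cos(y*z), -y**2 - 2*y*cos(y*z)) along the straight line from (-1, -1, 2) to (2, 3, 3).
-25 - 2*sin(2) - 2*sin(9)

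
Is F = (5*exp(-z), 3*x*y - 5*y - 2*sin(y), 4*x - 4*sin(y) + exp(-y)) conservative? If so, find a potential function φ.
No, ∇×F = (-4*cos(y) - exp(-y), -4 - 5*exp(-z), 3*y) ≠ 0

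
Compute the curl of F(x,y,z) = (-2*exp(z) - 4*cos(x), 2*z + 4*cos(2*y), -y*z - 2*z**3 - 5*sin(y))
(-z - 5*cos(y) - 2, -2*exp(z), 0)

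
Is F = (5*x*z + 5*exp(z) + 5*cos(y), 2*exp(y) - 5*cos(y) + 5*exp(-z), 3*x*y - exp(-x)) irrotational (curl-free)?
No, ∇×F = (3*x + 5*exp(-z), 5*x - 3*y + 5*exp(z) - exp(-x), 5*sin(y))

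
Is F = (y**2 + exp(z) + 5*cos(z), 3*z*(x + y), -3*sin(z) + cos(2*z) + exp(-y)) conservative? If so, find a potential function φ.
No, ∇×F = (-3*x - 3*y - exp(-y), exp(z) - 5*sin(z), -2*y + 3*z) ≠ 0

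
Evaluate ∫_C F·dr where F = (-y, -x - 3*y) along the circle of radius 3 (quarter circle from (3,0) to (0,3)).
-27/2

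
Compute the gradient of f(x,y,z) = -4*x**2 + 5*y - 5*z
(-8*x, 5, -5)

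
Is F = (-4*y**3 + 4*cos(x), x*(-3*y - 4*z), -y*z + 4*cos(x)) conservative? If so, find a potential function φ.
No, ∇×F = (4*x - z, 4*sin(x), 12*y**2 - 3*y - 4*z) ≠ 0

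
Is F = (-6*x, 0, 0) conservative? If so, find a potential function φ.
Yes, F is conservative. φ = -3*x**2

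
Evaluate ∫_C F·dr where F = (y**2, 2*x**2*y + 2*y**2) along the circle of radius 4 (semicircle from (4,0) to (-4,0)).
-256/3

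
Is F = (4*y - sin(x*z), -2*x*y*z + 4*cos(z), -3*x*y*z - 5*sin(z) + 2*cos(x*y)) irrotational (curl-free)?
No, ∇×F = (2*x*y - 3*x*z - 2*x*sin(x*y) + 4*sin(z), -x*cos(x*z) + 3*y*z + 2*y*sin(x*y), -2*y*z - 4)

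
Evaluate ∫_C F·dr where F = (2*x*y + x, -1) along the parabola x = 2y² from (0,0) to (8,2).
662/5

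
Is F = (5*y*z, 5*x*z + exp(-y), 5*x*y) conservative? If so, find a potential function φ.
Yes, F is conservative. φ = 5*x*y*z - exp(-y)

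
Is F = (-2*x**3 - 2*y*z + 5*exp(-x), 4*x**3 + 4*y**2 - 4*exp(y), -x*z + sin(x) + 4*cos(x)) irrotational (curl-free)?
No, ∇×F = (0, -2*y + z + 4*sin(x) - cos(x), 12*x**2 + 2*z)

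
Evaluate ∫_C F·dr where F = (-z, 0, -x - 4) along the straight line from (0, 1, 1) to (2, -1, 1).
-2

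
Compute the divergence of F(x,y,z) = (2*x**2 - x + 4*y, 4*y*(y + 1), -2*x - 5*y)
4*x + 8*y + 3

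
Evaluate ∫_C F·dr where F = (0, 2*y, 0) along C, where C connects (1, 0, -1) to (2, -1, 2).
1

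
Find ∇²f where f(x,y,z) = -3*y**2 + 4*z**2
2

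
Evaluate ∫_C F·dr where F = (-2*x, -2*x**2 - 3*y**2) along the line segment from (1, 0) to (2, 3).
-44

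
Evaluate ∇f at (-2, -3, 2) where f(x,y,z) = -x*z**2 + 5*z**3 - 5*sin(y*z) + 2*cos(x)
(-4 + 2*sin(2), -10*cos(6), 15*cos(6) + 68)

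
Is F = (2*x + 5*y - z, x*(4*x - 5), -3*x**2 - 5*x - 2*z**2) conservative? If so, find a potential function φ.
No, ∇×F = (0, 6*x + 4, 8*x - 10) ≠ 0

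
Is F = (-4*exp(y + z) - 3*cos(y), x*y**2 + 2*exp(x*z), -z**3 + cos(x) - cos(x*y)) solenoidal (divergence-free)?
No, ∇·F = 2*x*y - 3*z**2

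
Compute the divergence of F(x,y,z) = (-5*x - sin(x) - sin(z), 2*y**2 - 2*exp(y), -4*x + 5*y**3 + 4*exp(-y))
4*y - 2*exp(y) - cos(x) - 5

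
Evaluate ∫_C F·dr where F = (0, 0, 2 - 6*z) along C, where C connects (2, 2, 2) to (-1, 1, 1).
7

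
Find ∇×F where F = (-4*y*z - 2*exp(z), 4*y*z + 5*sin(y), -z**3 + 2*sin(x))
(-4*y, -4*y - 2*exp(z) - 2*cos(x), 4*z)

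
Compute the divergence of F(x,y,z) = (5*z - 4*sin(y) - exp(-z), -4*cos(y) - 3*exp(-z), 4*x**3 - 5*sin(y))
4*sin(y)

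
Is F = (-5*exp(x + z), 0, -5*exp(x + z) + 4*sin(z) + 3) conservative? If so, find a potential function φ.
Yes, F is conservative. φ = 3*z - 5*exp(x + z) - 4*cos(z)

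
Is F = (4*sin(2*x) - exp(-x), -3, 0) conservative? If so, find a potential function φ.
Yes, F is conservative. φ = -3*y - 2*cos(2*x) + exp(-x)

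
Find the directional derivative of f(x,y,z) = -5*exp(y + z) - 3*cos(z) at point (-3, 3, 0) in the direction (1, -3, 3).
0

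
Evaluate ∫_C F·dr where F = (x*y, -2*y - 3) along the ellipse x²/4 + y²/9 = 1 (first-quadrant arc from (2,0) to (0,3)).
-22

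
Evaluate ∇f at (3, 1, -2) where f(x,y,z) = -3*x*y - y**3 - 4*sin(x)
(-3 - 4*cos(3), -12, 0)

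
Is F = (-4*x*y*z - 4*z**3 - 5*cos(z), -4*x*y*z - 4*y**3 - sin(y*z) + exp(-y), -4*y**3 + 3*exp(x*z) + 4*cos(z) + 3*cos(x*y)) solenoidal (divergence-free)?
No, ∇·F = -4*x*z + 3*x*exp(x*z) - 12*y**2 - 4*y*z - z*cos(y*z) - 4*sin(z) - exp(-y)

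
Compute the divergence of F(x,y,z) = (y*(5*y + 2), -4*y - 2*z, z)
-3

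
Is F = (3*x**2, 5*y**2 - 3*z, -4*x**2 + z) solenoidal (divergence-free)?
No, ∇·F = 6*x + 10*y + 1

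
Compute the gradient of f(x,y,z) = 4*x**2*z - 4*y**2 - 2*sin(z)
(8*x*z, -8*y, 4*x**2 - 2*cos(z))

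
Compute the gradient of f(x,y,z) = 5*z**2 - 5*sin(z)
(0, 0, 10*z - 5*cos(z))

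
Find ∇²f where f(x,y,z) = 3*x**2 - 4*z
6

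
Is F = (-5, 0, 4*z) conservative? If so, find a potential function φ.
Yes, F is conservative. φ = -5*x + 2*z**2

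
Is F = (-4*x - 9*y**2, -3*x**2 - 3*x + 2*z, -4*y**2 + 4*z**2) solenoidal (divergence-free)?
No, ∇·F = 8*z - 4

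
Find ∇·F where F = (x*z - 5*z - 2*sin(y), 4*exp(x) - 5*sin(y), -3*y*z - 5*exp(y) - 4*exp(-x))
-3*y + z - 5*cos(y)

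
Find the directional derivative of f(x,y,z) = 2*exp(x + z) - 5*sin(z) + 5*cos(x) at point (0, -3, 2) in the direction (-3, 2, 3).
-15*sqrt(22)*cos(2)/22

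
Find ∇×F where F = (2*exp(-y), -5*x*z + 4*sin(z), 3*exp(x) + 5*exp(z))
(5*x - 4*cos(z), -3*exp(x), -5*z + 2*exp(-y))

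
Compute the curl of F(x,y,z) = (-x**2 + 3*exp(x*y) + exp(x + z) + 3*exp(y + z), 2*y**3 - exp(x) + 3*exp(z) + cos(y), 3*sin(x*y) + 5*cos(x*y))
(-5*x*sin(x*y) + 3*x*cos(x*y) - 3*exp(z), 5*y*sin(x*y) - 3*y*cos(x*y) + exp(x + z) + 3*exp(y + z), -3*x*exp(x*y) - exp(x) - 3*exp(y + z))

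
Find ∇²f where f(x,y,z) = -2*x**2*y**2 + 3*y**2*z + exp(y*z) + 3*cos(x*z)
-3*x**2*cos(x*z) - 4*x**2 + y**2*exp(y*z) - 4*y**2 + z**2*exp(y*z) - 3*z**2*cos(x*z) + 6*z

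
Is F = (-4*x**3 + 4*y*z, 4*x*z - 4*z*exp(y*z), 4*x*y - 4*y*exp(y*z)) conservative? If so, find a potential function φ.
Yes, F is conservative. φ = -x**4 + 4*x*y*z - 4*exp(y*z)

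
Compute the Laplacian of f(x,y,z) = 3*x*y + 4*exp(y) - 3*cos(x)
4*exp(y) + 3*cos(x)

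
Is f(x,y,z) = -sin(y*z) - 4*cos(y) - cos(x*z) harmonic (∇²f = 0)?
No, ∇²f = x**2*cos(x*z) + y**2*sin(y*z) + z**2*sin(y*z) + z**2*cos(x*z) + 4*cos(y)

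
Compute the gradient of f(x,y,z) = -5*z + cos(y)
(0, -sin(y), -5)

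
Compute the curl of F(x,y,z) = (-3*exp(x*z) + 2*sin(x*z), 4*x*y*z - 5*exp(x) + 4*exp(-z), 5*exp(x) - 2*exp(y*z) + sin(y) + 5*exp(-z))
(-4*x*y - 2*z*exp(y*z) + cos(y) + 4*exp(-z), -3*x*exp(x*z) + 2*x*cos(x*z) - 5*exp(x), 4*y*z - 5*exp(x))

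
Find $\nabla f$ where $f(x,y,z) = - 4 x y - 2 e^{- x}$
(-4*y + 2*exp(-x), -4*x, 0)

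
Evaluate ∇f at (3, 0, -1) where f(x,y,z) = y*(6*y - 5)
(0, -5, 0)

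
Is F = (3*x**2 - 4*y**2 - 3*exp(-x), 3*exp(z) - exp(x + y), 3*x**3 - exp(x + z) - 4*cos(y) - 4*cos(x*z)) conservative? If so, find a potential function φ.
No, ∇×F = (-3*exp(z) + 4*sin(y), -9*x**2 - 4*z*sin(x*z) + exp(x + z), 8*y - exp(x + y)) ≠ 0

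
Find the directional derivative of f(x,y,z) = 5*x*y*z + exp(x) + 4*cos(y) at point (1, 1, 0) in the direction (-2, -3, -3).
sqrt(22)*(-15 - 2*E + 12*sin(1))/22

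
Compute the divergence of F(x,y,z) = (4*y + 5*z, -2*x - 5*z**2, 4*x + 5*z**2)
10*z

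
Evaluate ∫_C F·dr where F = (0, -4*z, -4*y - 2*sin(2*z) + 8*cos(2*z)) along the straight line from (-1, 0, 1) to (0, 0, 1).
0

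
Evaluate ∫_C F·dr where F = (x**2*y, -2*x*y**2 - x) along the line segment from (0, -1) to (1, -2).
11/4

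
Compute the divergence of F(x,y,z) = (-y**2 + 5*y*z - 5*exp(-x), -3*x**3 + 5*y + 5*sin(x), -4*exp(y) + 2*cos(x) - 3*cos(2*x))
5 + 5*exp(-x)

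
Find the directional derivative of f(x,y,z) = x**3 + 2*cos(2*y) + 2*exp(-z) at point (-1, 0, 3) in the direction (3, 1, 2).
sqrt(14)*(-4 + 9*exp(3))*exp(-3)/14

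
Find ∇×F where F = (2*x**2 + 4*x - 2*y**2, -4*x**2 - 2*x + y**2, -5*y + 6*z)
(-5, 0, -8*x + 4*y - 2)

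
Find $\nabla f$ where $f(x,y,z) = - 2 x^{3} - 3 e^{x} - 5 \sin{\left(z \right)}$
(-6*x**2 - 3*exp(x), 0, -5*cos(z))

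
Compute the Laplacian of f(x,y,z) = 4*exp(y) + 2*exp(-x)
4*exp(y) + 2*exp(-x)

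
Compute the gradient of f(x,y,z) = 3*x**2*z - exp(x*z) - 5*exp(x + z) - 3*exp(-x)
(6*x*z - z*exp(x*z) - 5*exp(x + z) + 3*exp(-x), 0, 3*x**2 - x*exp(x*z) - 5*exp(x + z))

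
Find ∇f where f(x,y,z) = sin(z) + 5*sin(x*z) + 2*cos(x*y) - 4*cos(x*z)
(-2*y*sin(x*y) + 4*z*sin(x*z) + 5*z*cos(x*z), -2*x*sin(x*y), 4*x*sin(x*z) + 5*x*cos(x*z) + cos(z))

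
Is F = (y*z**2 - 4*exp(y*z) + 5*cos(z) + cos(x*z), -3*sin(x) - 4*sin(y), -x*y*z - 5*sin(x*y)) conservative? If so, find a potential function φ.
No, ∇×F = (-x*(z + 5*cos(x*y)), -x*sin(x*z) + 3*y*z - 4*y*exp(y*z) + 5*y*cos(x*y) - 5*sin(z), -z**2 + 4*z*exp(y*z) - 3*cos(x)) ≠ 0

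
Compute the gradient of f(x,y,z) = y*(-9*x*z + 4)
(-9*y*z, -9*x*z + 4, -9*x*y)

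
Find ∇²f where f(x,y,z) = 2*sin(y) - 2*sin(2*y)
2*(8*cos(y) - 1)*sin(y)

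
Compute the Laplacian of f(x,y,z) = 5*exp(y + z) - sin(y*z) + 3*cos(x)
y**2*sin(y*z) + z**2*sin(y*z) + 10*exp(y + z) - 3*cos(x)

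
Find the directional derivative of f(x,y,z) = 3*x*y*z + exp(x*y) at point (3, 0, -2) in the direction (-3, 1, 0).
-3*sqrt(10)/2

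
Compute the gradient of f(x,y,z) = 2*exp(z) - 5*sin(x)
(-5*cos(x), 0, 2*exp(z))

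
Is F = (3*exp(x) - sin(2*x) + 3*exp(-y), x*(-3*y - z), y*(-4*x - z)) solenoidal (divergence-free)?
No, ∇·F = -3*x - y + 3*exp(x) - 2*cos(2*x)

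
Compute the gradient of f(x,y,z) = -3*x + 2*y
(-3, 2, 0)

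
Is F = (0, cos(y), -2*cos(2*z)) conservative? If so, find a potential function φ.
Yes, F is conservative. φ = sin(y) - sin(2*z)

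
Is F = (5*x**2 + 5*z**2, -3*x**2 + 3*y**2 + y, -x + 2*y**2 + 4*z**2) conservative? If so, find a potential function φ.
No, ∇×F = (4*y, 10*z + 1, -6*x) ≠ 0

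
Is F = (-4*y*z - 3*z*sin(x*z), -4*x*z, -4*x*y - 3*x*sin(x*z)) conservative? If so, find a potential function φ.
Yes, F is conservative. φ = -4*x*y*z + 3*cos(x*z)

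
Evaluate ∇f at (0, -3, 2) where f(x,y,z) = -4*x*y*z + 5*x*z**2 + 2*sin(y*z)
(44, 4*cos(6), -6*cos(6))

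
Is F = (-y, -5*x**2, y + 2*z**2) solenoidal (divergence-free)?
No, ∇·F = 4*z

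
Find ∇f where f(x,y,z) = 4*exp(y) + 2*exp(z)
(0, 4*exp(y), 2*exp(z))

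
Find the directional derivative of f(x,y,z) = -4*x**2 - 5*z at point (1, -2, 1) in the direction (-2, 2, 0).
4*sqrt(2)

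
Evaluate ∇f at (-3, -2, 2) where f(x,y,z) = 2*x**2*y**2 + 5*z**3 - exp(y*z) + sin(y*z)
(-48, -72 + 2*cos(4) - 2*exp(-4), 2*exp(-4) - 2*cos(4) + 60)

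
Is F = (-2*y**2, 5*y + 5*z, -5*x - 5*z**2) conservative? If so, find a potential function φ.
No, ∇×F = (-5, 5, 4*y) ≠ 0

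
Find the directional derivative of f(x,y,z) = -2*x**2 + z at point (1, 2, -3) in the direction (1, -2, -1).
-5*sqrt(6)/6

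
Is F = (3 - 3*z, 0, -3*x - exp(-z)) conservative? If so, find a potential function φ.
Yes, F is conservative. φ = -3*x*z + 3*x + exp(-z)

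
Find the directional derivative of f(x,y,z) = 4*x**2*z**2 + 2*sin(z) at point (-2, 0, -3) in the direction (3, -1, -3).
-6*sqrt(19)*(cos(3) + 24)/19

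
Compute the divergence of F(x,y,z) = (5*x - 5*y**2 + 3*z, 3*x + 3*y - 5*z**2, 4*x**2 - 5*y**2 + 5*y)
8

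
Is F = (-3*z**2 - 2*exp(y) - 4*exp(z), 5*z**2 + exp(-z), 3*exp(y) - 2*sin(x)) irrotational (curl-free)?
No, ∇×F = (-10*z + 3*exp(y) + exp(-z), -6*z - 4*exp(z) + 2*cos(x), 2*exp(y))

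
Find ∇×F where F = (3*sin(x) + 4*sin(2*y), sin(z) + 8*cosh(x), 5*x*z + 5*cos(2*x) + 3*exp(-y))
(-cos(z) - 3*exp(-y), -5*z + 10*sin(2*x), -8*cos(2*y) + 8*sinh(x))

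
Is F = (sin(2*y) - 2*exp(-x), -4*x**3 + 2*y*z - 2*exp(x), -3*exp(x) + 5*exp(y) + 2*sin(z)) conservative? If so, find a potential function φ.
No, ∇×F = (-2*y + 5*exp(y), 3*exp(x), -12*x**2 - 2*exp(x) - 2*cos(2*y)) ≠ 0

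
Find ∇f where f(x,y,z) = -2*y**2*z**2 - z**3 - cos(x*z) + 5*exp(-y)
(z*sin(x*z), -4*y*z**2 - 5*exp(-y), x*sin(x*z) - 4*y**2*z - 3*z**2)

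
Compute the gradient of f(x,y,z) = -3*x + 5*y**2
(-3, 10*y, 0)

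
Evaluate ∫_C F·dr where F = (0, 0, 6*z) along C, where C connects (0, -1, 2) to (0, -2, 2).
0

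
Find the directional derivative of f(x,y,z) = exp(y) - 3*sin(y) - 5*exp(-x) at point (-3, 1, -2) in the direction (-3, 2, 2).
sqrt(17)*(-15*exp(3) - 6*cos(1) + 2*E)/17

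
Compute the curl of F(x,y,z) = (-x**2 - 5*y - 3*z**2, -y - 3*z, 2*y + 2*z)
(5, -6*z, 5)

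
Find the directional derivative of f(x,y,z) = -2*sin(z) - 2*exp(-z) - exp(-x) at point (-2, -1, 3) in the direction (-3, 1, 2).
sqrt(14)*(-3*exp(5) + 4 - 4*exp(3)*cos(3))*exp(-3)/14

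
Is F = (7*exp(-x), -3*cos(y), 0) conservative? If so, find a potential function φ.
Yes, F is conservative. φ = -3*sin(y) - 7*exp(-x)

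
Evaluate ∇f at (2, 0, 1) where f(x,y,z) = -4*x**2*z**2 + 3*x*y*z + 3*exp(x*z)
(-16 + 3*exp(2), 6, -32 + 6*exp(2))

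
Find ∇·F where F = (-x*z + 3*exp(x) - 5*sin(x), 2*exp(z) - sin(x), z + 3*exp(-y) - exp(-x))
-z + 3*exp(x) - 5*cos(x) + 1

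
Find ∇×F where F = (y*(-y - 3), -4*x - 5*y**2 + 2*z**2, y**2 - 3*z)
(2*y - 4*z, 0, 2*y - 1)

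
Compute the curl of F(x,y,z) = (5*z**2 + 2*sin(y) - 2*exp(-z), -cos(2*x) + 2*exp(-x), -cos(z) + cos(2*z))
(0, 10*z + 2*exp(-z), 2*sin(2*x) - 2*cos(y) - 2*exp(-x))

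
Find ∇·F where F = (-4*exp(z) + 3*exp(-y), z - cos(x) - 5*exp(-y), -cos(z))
sin(z) + 5*exp(-y)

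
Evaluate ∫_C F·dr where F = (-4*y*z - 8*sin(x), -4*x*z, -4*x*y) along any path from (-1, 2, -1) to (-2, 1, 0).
-8*cos(1) + 8*cos(2) + 8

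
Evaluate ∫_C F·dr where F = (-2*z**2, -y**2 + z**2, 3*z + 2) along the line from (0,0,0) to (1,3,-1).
-55/6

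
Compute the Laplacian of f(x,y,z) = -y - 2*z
0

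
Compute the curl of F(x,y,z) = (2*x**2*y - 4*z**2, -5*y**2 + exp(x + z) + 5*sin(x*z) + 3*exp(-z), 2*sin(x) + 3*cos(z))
(-5*x*cos(x*z) - exp(x + z) + 3*exp(-z), -8*z - 2*cos(x), -2*x**2 + 5*z*cos(x*z) + exp(x + z))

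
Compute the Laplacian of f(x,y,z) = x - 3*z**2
-6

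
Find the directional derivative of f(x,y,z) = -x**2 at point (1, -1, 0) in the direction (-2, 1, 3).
2*sqrt(14)/7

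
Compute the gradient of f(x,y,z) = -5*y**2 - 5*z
(0, -10*y, -5)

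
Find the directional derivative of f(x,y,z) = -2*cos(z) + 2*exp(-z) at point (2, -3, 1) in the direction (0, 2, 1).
2*sqrt(5)*(-1 + E*sin(1))*exp(-1)/5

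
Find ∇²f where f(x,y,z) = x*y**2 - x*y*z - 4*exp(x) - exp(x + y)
2*x - 4*exp(x) - 2*exp(x + y)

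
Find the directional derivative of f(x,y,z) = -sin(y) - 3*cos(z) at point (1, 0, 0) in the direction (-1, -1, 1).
sqrt(3)/3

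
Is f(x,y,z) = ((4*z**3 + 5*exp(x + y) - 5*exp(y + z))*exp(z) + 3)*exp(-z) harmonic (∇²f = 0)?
No, ∇²f = 24*z + 10*exp(x + y) - 10*exp(y + z) + 3*exp(-z)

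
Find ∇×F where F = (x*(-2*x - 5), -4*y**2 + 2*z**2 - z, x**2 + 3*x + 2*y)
(3 - 4*z, -2*x - 3, 0)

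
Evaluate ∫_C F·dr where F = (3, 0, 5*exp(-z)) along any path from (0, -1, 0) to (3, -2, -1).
14 - 5*E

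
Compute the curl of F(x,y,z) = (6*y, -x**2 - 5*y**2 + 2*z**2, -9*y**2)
(-18*y - 4*z, 0, -2*x - 6)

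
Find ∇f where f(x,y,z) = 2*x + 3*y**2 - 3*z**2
(2, 6*y, -6*z)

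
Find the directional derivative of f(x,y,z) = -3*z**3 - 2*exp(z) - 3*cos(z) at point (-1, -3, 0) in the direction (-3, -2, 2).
-4*sqrt(17)/17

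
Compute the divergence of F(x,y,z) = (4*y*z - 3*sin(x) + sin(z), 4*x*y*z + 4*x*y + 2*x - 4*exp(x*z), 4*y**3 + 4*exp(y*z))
4*x*z + 4*x + 4*y*exp(y*z) - 3*cos(x)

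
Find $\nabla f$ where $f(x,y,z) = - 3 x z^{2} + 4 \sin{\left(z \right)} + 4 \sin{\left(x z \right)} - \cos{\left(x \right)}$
(-3*z**2 + 4*z*cos(x*z) + sin(x), 0, -6*x*z + 4*x*cos(x*z) + 4*cos(z))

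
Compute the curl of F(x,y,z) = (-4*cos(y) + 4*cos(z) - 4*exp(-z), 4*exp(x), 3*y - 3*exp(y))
(3 - 3*exp(y), -4*sin(z) + 4*exp(-z), 4*exp(x) - 4*sin(y))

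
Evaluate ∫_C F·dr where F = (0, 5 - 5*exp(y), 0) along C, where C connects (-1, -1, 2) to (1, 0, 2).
5*exp(-1)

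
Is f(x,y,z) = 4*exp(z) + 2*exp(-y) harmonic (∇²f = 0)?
No, ∇²f = 4*exp(z) + 2*exp(-y)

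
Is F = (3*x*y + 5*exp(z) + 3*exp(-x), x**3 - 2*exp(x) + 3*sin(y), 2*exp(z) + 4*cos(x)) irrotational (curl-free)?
No, ∇×F = (0, 5*exp(z) + 4*sin(x), 3*x**2 - 3*x - 2*exp(x))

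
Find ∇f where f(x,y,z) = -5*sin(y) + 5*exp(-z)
(0, -5*cos(y), -5*exp(-z))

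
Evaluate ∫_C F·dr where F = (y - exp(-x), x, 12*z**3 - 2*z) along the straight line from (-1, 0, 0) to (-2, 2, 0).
-4 - E + exp(2)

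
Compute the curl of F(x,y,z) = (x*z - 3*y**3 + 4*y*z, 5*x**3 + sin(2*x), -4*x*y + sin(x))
(-4*x, x + 8*y - cos(x), 15*x**2 + 9*y**2 - 4*z + 2*cos(2*x))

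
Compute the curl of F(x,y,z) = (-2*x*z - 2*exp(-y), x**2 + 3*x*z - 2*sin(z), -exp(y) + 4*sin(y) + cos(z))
(-3*x - exp(y) + 4*cos(y) + 2*cos(z), -2*x, 2*x + 3*z - 2*exp(-y))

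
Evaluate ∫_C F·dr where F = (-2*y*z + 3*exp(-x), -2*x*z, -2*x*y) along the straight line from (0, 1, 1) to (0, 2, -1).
0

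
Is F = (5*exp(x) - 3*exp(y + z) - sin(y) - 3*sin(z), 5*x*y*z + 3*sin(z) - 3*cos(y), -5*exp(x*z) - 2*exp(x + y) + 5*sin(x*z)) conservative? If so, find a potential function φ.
No, ∇×F = (-5*x*y - 2*exp(x + y) - 3*cos(z), 5*z*exp(x*z) - 5*z*cos(x*z) + 2*exp(x + y) - 3*exp(y + z) - 3*cos(z), 5*y*z + 3*exp(y + z) + cos(y)) ≠ 0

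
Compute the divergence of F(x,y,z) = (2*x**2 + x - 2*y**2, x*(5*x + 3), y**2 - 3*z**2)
4*x - 6*z + 1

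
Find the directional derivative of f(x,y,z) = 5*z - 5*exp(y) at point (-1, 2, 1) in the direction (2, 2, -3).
5*sqrt(17)*(-2*exp(2) - 3)/17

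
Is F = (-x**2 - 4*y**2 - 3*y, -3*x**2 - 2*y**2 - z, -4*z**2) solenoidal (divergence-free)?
No, ∇·F = -2*x - 4*y - 8*z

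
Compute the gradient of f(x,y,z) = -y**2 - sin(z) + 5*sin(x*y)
(5*y*cos(x*y), 5*x*cos(x*y) - 2*y, -cos(z))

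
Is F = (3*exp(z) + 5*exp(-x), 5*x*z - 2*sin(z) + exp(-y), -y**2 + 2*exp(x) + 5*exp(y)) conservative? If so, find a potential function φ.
No, ∇×F = (-5*x - 2*y + 5*exp(y) + 2*cos(z), -2*exp(x) + 3*exp(z), 5*z) ≠ 0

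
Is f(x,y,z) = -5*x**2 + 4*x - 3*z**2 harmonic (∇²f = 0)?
No, ∇²f = -16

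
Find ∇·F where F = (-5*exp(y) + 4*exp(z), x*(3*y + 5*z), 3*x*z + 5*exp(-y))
6*x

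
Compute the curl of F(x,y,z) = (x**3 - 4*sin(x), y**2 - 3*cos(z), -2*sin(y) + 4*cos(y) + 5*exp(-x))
(-4*sin(y) - 3*sin(z) - 2*cos(y), 5*exp(-x), 0)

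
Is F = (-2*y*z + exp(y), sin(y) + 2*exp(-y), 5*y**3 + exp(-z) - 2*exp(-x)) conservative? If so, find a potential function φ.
No, ∇×F = (15*y**2, -2*y - 2*exp(-x), 2*z - exp(y)) ≠ 0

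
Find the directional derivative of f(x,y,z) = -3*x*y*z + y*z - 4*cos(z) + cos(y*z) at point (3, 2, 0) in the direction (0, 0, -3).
16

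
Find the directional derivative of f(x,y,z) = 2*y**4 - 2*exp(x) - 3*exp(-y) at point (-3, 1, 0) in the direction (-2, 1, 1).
sqrt(6)*(4 + (3 + 8*E)*exp(2))*exp(-3)/6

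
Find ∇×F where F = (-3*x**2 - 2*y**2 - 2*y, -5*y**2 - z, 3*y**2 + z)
(6*y + 1, 0, 4*y + 2)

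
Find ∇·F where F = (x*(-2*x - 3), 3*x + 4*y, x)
1 - 4*x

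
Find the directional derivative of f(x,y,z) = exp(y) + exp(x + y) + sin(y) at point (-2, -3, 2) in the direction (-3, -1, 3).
-sqrt(19)*(exp(5)*cos(3) + 4 + exp(2))*exp(-5)/19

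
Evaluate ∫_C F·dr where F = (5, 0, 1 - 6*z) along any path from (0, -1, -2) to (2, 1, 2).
14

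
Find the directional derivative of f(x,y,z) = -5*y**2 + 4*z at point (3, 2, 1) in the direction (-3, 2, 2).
-32*sqrt(17)/17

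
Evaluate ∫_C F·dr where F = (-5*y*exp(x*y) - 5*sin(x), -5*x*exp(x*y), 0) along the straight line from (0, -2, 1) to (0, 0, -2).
0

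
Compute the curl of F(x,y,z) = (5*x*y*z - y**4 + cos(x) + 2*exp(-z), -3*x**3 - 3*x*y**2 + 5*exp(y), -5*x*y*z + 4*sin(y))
(-5*x*z + 4*cos(y), (5*y*(x + z)*exp(z) - 2)*exp(-z), -9*x**2 - 5*x*z + 4*y**3 - 3*y**2)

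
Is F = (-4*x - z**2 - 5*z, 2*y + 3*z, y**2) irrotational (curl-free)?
No, ∇×F = (2*y - 3, -2*z - 5, 0)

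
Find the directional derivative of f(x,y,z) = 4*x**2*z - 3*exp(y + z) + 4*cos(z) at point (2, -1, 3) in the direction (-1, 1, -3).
6*sqrt(11)*(-16 + 2*sin(3) + exp(2))/11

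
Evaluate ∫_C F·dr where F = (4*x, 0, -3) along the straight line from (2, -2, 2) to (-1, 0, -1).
3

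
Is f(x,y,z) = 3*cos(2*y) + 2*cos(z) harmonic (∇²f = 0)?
No, ∇²f = -12*cos(2*y) - 2*cos(z)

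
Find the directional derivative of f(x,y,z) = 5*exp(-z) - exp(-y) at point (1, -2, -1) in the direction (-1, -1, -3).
sqrt(11)*E*(15 - E)/11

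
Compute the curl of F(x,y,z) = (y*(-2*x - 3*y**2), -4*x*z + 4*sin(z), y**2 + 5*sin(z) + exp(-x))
(4*x + 2*y - 4*cos(z), exp(-x), 2*x + 9*y**2 - 4*z)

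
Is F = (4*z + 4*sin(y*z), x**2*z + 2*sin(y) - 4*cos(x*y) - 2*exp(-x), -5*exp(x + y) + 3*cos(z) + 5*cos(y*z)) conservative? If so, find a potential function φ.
No, ∇×F = (-x**2 - 5*z*sin(y*z) - 5*exp(x + y), 4*y*cos(y*z) + 5*exp(x + y) + 4, 2*x*z + 4*y*sin(x*y) - 4*z*cos(y*z) + 2*exp(-x)) ≠ 0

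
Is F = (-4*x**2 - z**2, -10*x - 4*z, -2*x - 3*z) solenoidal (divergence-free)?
No, ∇·F = -8*x - 3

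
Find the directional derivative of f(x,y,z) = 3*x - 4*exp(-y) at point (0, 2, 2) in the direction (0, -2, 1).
-8*sqrt(5)*exp(-2)/5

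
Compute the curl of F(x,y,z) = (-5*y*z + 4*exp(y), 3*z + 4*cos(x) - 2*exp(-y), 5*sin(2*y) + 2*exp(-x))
(10*cos(2*y) - 3, -5*y + 2*exp(-x), 5*z - 4*exp(y) - 4*sin(x))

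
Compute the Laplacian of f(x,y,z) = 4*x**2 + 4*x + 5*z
8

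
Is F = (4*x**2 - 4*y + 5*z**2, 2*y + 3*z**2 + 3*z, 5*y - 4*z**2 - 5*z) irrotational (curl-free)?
No, ∇×F = (2 - 6*z, 10*z, 4)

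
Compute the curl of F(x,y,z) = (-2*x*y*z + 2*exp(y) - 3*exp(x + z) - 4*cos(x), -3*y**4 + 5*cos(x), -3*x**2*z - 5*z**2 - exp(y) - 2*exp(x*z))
(-exp(y), -2*x*y + 6*x*z + 2*z*exp(x*z) - 3*exp(x + z), 2*x*z - 2*exp(y) - 5*sin(x))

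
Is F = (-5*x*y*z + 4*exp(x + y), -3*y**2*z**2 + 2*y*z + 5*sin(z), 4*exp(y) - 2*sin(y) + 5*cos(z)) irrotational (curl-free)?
No, ∇×F = (6*y**2*z - 2*y + 4*exp(y) - 2*cos(y) - 5*cos(z), -5*x*y, 5*x*z - 4*exp(x + y))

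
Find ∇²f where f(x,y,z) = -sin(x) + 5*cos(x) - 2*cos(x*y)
2*x**2*cos(x*y) + 2*y**2*cos(x*y) + sin(x) - 5*cos(x)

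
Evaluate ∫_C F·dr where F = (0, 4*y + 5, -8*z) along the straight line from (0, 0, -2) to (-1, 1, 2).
7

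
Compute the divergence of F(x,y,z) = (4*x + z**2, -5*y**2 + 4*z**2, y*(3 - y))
4 - 10*y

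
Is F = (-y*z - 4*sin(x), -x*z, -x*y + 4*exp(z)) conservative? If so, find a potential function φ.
Yes, F is conservative. φ = -x*y*z + 4*exp(z) + 4*cos(x)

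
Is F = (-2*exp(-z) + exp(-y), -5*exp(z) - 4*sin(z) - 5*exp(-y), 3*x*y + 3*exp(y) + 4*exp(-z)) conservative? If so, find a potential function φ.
No, ∇×F = (3*x + 3*exp(y) + 5*exp(z) + 4*cos(z), -3*y + 2*exp(-z), exp(-y)) ≠ 0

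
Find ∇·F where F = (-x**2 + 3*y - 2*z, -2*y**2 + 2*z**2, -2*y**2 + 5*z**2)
-2*x - 4*y + 10*z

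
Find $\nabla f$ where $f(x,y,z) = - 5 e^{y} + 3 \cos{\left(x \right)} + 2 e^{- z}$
(-3*sin(x), -5*exp(y), -2*exp(-z))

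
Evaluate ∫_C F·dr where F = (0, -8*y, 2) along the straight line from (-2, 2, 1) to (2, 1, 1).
12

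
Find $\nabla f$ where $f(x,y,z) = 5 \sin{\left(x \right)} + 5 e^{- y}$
(5*cos(x), -5*exp(-y), 0)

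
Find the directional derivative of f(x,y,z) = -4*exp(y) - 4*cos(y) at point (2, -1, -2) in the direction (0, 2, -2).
-2*sqrt(2)*(1 + E*sin(1))*exp(-1)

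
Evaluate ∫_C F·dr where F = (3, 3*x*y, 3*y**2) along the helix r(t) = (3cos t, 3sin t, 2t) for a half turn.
36 + 27*pi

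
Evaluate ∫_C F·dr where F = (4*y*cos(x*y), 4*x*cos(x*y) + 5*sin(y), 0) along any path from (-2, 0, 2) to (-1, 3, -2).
-4*sin(3) - 5*cos(3) + 5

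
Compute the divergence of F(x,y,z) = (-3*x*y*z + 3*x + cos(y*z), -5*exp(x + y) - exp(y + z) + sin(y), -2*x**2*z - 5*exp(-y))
-2*x**2 - 3*y*z - 5*exp(x + y) - exp(y + z) + cos(y) + 3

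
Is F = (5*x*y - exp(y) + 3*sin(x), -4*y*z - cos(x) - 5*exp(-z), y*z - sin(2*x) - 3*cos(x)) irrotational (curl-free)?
No, ∇×F = (4*y + z - 5*exp(-z), -3*sin(x) + 2*cos(2*x), -5*x + exp(y) + sin(x))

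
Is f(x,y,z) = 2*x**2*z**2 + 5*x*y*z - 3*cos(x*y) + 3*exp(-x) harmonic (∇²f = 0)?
No, ∇²f = 3*x**2*cos(x*y) + 4*x**2 + 3*y**2*cos(x*y) + 4*z**2 + 3*exp(-x)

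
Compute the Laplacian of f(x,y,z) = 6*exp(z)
6*exp(z)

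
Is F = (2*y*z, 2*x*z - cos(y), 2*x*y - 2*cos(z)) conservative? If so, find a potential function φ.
Yes, F is conservative. φ = 2*x*y*z - sin(y) - 2*sin(z)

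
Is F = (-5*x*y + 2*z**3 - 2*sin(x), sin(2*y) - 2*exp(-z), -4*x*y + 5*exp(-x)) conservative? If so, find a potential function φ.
No, ∇×F = (-4*x - 2*exp(-z), 4*y + 6*z**2 + 5*exp(-x), 5*x) ≠ 0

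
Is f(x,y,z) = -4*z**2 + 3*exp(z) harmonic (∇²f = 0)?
No, ∇²f = 3*exp(z) - 8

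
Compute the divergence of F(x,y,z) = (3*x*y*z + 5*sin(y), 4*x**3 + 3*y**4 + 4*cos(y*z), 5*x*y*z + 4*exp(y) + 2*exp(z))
5*x*y + 12*y**3 + 3*y*z - 4*z*sin(y*z) + 2*exp(z)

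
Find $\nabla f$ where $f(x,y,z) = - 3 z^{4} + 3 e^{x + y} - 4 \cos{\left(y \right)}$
(3*exp(x + y), 3*exp(x + y) + 4*sin(y), -12*z**3)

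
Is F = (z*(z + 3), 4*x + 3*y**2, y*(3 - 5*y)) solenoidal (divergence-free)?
No, ∇·F = 6*y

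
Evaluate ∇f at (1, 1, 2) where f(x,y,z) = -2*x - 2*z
(-2, 0, -2)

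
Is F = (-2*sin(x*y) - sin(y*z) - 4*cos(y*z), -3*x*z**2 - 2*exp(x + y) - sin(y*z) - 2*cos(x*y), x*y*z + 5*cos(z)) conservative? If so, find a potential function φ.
No, ∇×F = (7*x*z + y*cos(y*z), y*(-z + 4*sin(y*z) - cos(y*z)), 2*x*cos(x*y) + 2*y*sin(x*y) - 3*z**2 - 4*z*sin(y*z) + z*cos(y*z) - 2*exp(x + y)) ≠ 0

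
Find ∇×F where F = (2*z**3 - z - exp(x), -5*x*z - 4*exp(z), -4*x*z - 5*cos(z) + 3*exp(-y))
(5*x + 4*exp(z) - 3*exp(-y), 6*z**2 + 4*z - 1, -5*z)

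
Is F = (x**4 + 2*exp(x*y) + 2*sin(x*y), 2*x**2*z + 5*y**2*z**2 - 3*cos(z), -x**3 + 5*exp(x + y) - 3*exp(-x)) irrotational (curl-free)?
No, ∇×F = (-2*x**2 - 10*y**2*z + 5*exp(x + y) - 3*sin(z), 3*x**2 - 5*exp(x + y) - 3*exp(-x), 2*x*(2*z - exp(x*y) - cos(x*y)))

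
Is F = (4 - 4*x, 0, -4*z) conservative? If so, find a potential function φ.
Yes, F is conservative. φ = -2*x**2 + 4*x - 2*z**2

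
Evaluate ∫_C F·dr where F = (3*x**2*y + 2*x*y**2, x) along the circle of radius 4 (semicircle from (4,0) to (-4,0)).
-88*pi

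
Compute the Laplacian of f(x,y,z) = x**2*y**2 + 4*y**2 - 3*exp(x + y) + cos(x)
2*x**2 + 2*y**2 - 6*exp(x + y) - cos(x) + 8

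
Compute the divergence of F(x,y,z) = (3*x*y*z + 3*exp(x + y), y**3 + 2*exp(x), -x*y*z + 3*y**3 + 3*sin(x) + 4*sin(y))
-x*y + 3*y**2 + 3*y*z + 3*exp(x + y)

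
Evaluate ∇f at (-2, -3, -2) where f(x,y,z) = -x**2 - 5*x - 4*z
(-1, 0, -4)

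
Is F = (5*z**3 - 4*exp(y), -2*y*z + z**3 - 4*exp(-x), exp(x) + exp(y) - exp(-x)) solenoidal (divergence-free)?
No, ∇·F = -2*z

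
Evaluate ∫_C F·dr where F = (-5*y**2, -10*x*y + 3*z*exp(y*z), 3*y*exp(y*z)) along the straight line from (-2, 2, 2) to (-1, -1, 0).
-3*exp(4) - 32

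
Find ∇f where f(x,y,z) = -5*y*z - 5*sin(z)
(0, -5*z, -5*y - 5*cos(z))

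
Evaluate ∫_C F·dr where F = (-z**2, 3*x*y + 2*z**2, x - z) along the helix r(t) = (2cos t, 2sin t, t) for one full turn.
2*pi*(8 - 5*pi)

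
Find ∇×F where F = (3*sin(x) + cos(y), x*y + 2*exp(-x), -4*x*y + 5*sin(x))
(-4*x, 4*y - 5*cos(x), y + sin(y) - 2*exp(-x))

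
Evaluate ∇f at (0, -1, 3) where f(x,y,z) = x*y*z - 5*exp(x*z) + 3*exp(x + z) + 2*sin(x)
(-16 + 3*exp(3), 0, 3*exp(3))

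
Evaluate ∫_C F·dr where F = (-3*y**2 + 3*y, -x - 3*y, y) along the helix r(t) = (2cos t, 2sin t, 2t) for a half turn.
40 - 8*pi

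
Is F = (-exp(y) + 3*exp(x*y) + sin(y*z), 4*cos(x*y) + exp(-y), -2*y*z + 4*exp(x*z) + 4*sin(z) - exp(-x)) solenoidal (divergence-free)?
No, ∇·F = 4*x*exp(x*z) - 4*x*sin(x*y) + 3*y*exp(x*y) - 2*y + 4*cos(z) - exp(-y)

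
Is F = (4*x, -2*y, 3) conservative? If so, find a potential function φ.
Yes, F is conservative. φ = 2*x**2 - y**2 + 3*z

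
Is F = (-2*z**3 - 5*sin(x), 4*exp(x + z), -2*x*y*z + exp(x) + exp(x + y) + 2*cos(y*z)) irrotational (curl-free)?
No, ∇×F = (-2*x*z - 2*z*sin(y*z) + exp(x + y) - 4*exp(x + z), 2*y*z - 6*z**2 - exp(x) - exp(x + y), 4*exp(x + z))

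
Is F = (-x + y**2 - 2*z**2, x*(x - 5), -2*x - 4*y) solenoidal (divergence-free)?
No, ∇·F = -1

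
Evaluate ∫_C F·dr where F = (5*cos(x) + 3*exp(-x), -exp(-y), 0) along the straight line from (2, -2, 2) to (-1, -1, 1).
-exp(2) - 2*E - 5*sin(2) - 5*sin(1) + 3*exp(-2)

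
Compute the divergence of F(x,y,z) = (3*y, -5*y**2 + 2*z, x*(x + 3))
-10*y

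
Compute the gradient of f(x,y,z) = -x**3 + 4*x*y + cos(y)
(-3*x**2 + 4*y, 4*x - sin(y), 0)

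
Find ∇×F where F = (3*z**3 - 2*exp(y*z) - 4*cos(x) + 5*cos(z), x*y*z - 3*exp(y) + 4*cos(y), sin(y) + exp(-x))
(-x*y + cos(y), -2*y*exp(y*z) + 9*z**2 - 5*sin(z) + exp(-x), z*(y + 2*exp(y*z)))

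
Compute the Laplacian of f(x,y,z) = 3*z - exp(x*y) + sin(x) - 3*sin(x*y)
x**2*(-exp(x*y) + 3*sin(x*y)) - y**2*exp(x*y) + 3*y**2*sin(x*y) - sin(x)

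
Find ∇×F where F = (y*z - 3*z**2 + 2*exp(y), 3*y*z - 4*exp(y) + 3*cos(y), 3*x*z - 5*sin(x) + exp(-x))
(-3*y, y - 9*z + 5*cos(x) + exp(-x), -z - 2*exp(y))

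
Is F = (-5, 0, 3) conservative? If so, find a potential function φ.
Yes, F is conservative. φ = -5*x + 3*z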